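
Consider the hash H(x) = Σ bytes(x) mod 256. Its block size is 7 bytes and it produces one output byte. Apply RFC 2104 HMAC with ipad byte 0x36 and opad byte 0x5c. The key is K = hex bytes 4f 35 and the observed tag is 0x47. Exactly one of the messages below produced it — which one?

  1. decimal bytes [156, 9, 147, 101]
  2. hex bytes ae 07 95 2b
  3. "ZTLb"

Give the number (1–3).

2

Key hex bytes 4f 35 is 2 bytes ≤ B = 7; zero-pad to 7 bytes: K' = 4f 35 00 00 00 00 00.
K' ⊕ ipad = 79 03 36 36 36 36 36; K' ⊕ opad = 13 69 5c 5c 5c 5c 5c.
m1: inner = H(79 03 36 36 36 36 36 9c 09 93 65) = 27; tag = H(13 69 5c 5c 5c 5c 5c 27) = 6f
m2: inner = H(79 03 36 36 36 36 36 ae 07 95 2b) = ff; tag = H(13 69 5c 5c 5c 5c 5c ff) = 47 ← matches
m3: inner = H(79 03 36 36 36 36 36 5a 54 4c 62) = e6; tag = H(13 69 5c 5c 5c 5c 5c e6) = 2e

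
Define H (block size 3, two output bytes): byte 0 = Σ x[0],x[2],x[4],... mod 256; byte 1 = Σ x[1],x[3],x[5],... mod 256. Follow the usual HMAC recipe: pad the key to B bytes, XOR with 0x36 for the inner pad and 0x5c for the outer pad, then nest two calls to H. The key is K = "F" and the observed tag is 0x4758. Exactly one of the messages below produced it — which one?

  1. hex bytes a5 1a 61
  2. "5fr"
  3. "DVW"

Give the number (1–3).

3

Key "F" = 46 is 1 byte ≤ B = 3; zero-pad to 3 bytes: K' = 46 00 00.
K' ⊕ ipad = 70 36 36; K' ⊕ opad = 1a 5c 5c.
m1: inner = H(70 36 36 a5 1a 61) = c0 3c; tag = H(1a 5c 5c c0 3c) = b21c
m2: inner = H(70 36 36 35 66 72) = 0c dd; tag = H(1a 5c 5c 0c dd) = 5368
m3: inner = H(70 36 36 44 56 57) = fc d1; tag = H(1a 5c 5c fc d1) = 4758 ← matches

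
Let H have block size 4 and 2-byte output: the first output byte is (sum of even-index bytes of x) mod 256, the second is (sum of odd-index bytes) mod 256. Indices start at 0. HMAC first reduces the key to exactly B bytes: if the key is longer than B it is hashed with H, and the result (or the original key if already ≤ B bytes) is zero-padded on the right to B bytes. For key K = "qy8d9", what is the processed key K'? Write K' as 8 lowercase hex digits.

e2dd0000

|K| = 5 > B = 4, so first hash the key.
H(K): even-index sum = 226 mod 256 = 226; odd-index sum = 221 mod 256 = 221 → e2 dd.
Zero-pad H(K) = e2 dd to 4 bytes: K' = e2 dd 00 00.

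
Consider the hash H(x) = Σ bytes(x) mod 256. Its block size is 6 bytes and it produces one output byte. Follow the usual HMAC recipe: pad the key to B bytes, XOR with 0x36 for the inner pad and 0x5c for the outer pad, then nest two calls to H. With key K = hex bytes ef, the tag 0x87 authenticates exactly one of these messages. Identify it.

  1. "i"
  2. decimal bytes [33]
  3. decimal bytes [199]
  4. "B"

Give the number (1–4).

2

Key hex bytes ef is 1 byte ≤ B = 6; zero-pad to 6 bytes: K' = ef 00 00 00 00 00.
K' ⊕ ipad = d9 36 36 36 36 36; K' ⊕ opad = b3 5c 5c 5c 5c 5c.
m1: inner = H(d9 36 36 36 36 36 69) = 50; tag = H(b3 5c 5c 5c 5c 5c 50) = cf
m2: inner = H(d9 36 36 36 36 36 21) = 08; tag = H(b3 5c 5c 5c 5c 5c 08) = 87 ← matches
m3: inner = H(d9 36 36 36 36 36 c7) = ae; tag = H(b3 5c 5c 5c 5c 5c ae) = 2d
m4: inner = H(d9 36 36 36 36 36 42) = 29; tag = H(b3 5c 5c 5c 5c 5c 29) = a8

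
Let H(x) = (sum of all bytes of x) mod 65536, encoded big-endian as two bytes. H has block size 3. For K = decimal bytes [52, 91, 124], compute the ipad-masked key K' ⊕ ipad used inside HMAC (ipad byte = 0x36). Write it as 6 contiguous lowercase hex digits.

026d4a

Key decimal bytes [52, 91, 124] = 34 5b 7c is exactly B = 3 bytes: K' = 34 5b 7c.
XOR each byte with 0x36: 34⊕36=02, 5b⊕36=6d, 7c⊕36=4a.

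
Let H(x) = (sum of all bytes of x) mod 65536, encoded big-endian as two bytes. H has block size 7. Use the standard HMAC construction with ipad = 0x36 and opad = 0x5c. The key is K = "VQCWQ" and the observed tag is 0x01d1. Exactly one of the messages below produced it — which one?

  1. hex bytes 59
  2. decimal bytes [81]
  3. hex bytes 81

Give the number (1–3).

1

Key "VQCWQ" = 56 51 43 57 51 is 5 bytes ≤ B = 7; zero-pad to 7 bytes: K' = 56 51 43 57 51 00 00.
K' ⊕ ipad = 60 67 75 61 67 36 36; K' ⊕ opad = 0a 0d 1f 0b 0d 5c 5c.
m1: inner = H(60 67 75 61 67 36 36 59) = 02 c9; tag = H(0a 0d 1f 0b 0d 5c 5c 02 c9) = 01d1 ← matches
m2: inner = H(60 67 75 61 67 36 36 51) = 02 c1; tag = H(0a 0d 1f 0b 0d 5c 5c 02 c1) = 01c9
m3: inner = H(60 67 75 61 67 36 36 81) = 02 f1; tag = H(0a 0d 1f 0b 0d 5c 5c 02 f1) = 01f9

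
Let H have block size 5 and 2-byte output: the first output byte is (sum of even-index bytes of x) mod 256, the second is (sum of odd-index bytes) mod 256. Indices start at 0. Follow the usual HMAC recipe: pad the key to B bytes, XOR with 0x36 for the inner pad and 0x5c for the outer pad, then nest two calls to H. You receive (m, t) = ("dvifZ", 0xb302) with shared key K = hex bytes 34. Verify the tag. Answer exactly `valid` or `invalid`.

Key hex bytes 34 is 1 byte ≤ B = 5; zero-pad to 5 bytes: K' = 34 00 00 00 00.
K' ⊕ ipad = 02 36 36 36 36; K' ⊕ opad = 68 5c 5c 5c 5c.
Inner hash: even-index sum = 330 mod 256 = 74; odd-index sum = 403 mod 256 = 147 → 4a 93.
Outer hash (recomputed tag): even-index sum = 435 mod 256 = 179; odd-index sum = 258 mod 256 = 2 → b3 02.
Recomputed tag = b302; claimed = b302 → match.

valid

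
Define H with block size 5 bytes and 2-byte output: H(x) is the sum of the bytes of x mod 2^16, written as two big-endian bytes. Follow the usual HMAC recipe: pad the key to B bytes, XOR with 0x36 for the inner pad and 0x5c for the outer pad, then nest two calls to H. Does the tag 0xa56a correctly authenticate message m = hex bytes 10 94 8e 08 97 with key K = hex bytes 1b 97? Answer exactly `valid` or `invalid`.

invalid

Key hex bytes 1b 97 is 2 bytes ≤ B = 5; zero-pad to 5 bytes: K' = 1b 97 00 00 00.
K' ⊕ ipad = 2d a1 36 36 36; K' ⊕ opad = 47 cb 5c 5c 5c.
Inner hash: sum = 45+161+54+54+54+16+148+142+8+151 = 833 → 03 41.
Outer hash (recomputed tag): sum = 71+203+92+92+92+3+65 = 618 → 02 6a.
Recomputed tag = 026a; claimed = a56a → mismatch.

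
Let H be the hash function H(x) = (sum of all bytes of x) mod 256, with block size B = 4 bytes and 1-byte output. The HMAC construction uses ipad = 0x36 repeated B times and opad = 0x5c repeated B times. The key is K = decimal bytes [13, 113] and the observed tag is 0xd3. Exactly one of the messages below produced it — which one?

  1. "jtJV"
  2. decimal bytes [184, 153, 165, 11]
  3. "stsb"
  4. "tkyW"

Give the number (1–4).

4

Key decimal bytes [13, 113] = 0d 71 is 2 bytes ≤ B = 4; zero-pad to 4 bytes: K' = 0d 71 00 00.
K' ⊕ ipad = 3b 47 36 36; K' ⊕ opad = 51 2d 5c 5c.
m1: inner = H(3b 47 36 36 6a 74 4a 56) = 6c; tag = H(51 2d 5c 5c 6c) = a2
m2: inner = H(3b 47 36 36 b8 99 a5 0b) = ef; tag = H(51 2d 5c 5c ef) = 25
m3: inner = H(3b 47 36 36 73 74 73 62) = aa; tag = H(51 2d 5c 5c aa) = e0
m4: inner = H(3b 47 36 36 74 6b 79 57) = 9d; tag = H(51 2d 5c 5c 9d) = d3 ← matches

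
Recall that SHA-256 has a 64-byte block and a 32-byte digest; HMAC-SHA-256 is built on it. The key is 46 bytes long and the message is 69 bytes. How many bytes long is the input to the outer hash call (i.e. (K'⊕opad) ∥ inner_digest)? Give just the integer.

Key is 46 ≤ 64 bytes, zero-padded: |K'| = 64.
Outer input = (K'⊕opad) ∥ H(inner) → 64 + 32 = 96 bytes.

96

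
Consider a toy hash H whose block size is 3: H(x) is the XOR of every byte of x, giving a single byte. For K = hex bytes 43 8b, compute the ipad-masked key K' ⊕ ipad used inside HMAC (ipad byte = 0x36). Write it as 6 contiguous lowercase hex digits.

75bd36

Key hex bytes 43 8b is 2 bytes ≤ B = 3; zero-pad to 3 bytes: K' = 43 8b 00.
XOR each byte with 0x36: 43⊕36=75, 8b⊕36=bd, 00⊕36=36.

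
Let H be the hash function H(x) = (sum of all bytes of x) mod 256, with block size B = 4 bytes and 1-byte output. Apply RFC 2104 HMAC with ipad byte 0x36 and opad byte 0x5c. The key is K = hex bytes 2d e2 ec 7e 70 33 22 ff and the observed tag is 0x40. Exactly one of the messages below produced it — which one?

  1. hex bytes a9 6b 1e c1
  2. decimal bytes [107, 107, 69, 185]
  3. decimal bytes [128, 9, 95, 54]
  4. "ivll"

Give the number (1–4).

3

Key hex bytes 2d e2 ec 7e 70 33 22 ff is 8 bytes > B = 4, so hash it first: H(key) = 3d, then zero-pad to 4 bytes: K' = 3d 00 00 00.
K' ⊕ ipad = 0b 36 36 36; K' ⊕ opad = 61 5c 5c 5c.
m1: inner = H(0b 36 36 36 a9 6b 1e c1) = a0; tag = H(61 5c 5c 5c a0) = 15
m2: inner = H(0b 36 36 36 6b 6b 45 b9) = 81; tag = H(61 5c 5c 5c 81) = f6
m3: inner = H(0b 36 36 36 80 09 5f 36) = cb; tag = H(61 5c 5c 5c cb) = 40 ← matches
m4: inner = H(0b 36 36 36 69 76 6c 6c) = 64; tag = H(61 5c 5c 5c 64) = d9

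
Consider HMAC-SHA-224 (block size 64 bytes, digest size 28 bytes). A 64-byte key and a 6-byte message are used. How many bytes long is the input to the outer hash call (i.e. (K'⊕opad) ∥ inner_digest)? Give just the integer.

92

Key is 64 ≤ 64 bytes, zero-padded: |K'| = 64.
Outer input = (K'⊕opad) ∥ H(inner) → 64 + 28 = 92 bytes.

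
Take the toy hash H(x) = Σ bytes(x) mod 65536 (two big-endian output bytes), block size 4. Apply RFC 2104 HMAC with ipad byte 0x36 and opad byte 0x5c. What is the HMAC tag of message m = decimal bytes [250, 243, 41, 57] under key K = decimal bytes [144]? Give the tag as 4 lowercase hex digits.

Key decimal bytes [144] = 90 is 1 byte ≤ B = 4; zero-pad to 4 bytes: K' = 90 00 00 00.
K' ⊕ ipad = a6 36 36 36.  K' ⊕ opad = cc 5c 5c 5c.
Inner input = (K'⊕ipad) ∥ m = a6 36 36 36 ∥ fa f3 29 39.
Inner hash: sum = 166+54+54+54+250+243+41+57 = 919 → 03 97.
Outer input = (K'⊕opad) ∥ inner = cc 5c 5c 5c ∥ 03 97.
Outer hash (tag): sum = 204+92+92+92+3+151 = 634 → 02 7a.

027a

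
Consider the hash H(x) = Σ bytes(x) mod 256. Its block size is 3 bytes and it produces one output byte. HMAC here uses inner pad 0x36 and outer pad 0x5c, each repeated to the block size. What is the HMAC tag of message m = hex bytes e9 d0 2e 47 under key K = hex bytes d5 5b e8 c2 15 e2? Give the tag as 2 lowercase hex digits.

c6

Key hex bytes d5 5b e8 c2 15 e2 is 6 bytes > B = 3, so hash it first: H(key) = d1, then zero-pad to 3 bytes: K' = d1 00 00.
K' ⊕ ipad = e7 36 36.  K' ⊕ opad = 8d 5c 5c.
Inner input = (K'⊕ipad) ∥ m = e7 36 36 ∥ e9 d0 2e 47.
Inner hash: sum = 231+54+54+233+208+46+71 = 897; mod 256 = 129 → 81.
Outer input = (K'⊕opad) ∥ inner = 8d 5c 5c ∥ 81.
Outer hash (tag): sum = 141+92+92+129 = 454; mod 256 = 198 → c6.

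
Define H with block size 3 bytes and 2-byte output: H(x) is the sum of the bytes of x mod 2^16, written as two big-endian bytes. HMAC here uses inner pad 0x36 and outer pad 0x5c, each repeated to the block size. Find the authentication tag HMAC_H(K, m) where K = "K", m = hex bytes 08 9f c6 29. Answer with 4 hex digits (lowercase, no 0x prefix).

Key "K" = 4b is 1 byte ≤ B = 3; zero-pad to 3 bytes: K' = 4b 00 00.
K' ⊕ ipad = 7d 36 36.  K' ⊕ opad = 17 5c 5c.
Inner input = (K'⊕ipad) ∥ m = 7d 36 36 ∥ 08 9f c6 29.
Inner hash: sum = 125+54+54+8+159+198+41 = 639 → 02 7f.
Outer input = (K'⊕opad) ∥ inner = 17 5c 5c ∥ 02 7f.
Outer hash (tag): sum = 23+92+92+2+127 = 336 → 01 50.

0150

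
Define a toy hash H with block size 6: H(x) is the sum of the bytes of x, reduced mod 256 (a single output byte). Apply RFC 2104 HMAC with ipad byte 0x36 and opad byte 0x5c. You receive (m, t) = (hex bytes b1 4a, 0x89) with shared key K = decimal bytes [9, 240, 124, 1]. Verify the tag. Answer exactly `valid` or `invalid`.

Key decimal bytes [9, 240, 124, 1] = 09 f0 7c 01 is 4 bytes ≤ B = 6; zero-pad to 6 bytes: K' = 09 f0 7c 01 00 00.
K' ⊕ ipad = 3f c6 4a 37 36 36; K' ⊕ opad = 55 ac 20 5d 5c 5c.
Inner hash: sum = 63+198+74+55+54+54+177+74 = 749; mod 256 = 237 → ed.
Outer hash (recomputed tag): sum = 85+172+32+93+92+92+237 = 803; mod 256 = 35 → 23.
Recomputed tag = 23; claimed = 89 → mismatch.

invalid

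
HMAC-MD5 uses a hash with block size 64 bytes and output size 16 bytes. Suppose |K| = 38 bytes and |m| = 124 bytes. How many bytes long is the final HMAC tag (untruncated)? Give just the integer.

16

The tag is one MD5 digest: 16 bytes.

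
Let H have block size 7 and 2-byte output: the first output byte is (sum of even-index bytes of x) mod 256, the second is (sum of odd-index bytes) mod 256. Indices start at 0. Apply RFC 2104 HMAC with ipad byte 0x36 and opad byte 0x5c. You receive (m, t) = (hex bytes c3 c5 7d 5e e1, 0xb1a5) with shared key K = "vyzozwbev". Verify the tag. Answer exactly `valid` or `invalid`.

Key "vyzozwbev" = 76 79 7a 6f 7a 77 62 65 76 is 9 bytes > B = 7, so hash it first: H(key) = 42 c4, then zero-pad to 7 bytes: K' = 42 c4 00 00 00 00 00.
K' ⊕ ipad = 74 f2 36 36 36 36 36; K' ⊕ opad = 1e 98 5c 5c 5c 5c 5c.
Inner hash: even-index sum = 569 mod 256 = 57; odd-index sum = 895 mod 256 = 127 → 39 7f.
Outer hash (recomputed tag): even-index sum = 433 mod 256 = 177; odd-index sum = 393 mod 256 = 137 → b1 89.
Recomputed tag = b189; claimed = b1a5 → mismatch.

invalid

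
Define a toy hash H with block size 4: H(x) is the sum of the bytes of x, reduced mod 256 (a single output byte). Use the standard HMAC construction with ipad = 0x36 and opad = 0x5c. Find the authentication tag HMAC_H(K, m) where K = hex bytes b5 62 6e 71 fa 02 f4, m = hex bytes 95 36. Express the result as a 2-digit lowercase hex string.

Key hex bytes b5 62 6e 71 fa 02 f4 is 7 bytes > B = 4, so hash it first: H(key) = e6, then zero-pad to 4 bytes: K' = e6 00 00 00.
K' ⊕ ipad = d0 36 36 36.  K' ⊕ opad = ba 5c 5c 5c.
Inner input = (K'⊕ipad) ∥ m = d0 36 36 36 ∥ 95 36.
Inner hash: sum = 208+54+54+54+149+54 = 573; mod 256 = 61 → 3d.
Outer input = (K'⊕opad) ∥ inner = ba 5c 5c 5c ∥ 3d.
Outer hash (tag): sum = 186+92+92+92+61 = 523; mod 256 = 11 → 0b.

0b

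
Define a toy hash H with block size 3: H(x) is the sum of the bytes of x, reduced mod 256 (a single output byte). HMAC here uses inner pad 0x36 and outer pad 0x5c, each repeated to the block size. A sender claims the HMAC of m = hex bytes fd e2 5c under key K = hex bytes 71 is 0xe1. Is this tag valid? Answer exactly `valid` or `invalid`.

invalid

Key hex bytes 71 is 1 byte ≤ B = 3; zero-pad to 3 bytes: K' = 71 00 00.
K' ⊕ ipad = 47 36 36; K' ⊕ opad = 2d 5c 5c.
Inner hash: sum = 71+54+54+253+226+92 = 750; mod 256 = 238 → ee.
Outer hash (recomputed tag): sum = 45+92+92+238 = 467; mod 256 = 211 → d3.
Recomputed tag = d3; claimed = e1 → mismatch.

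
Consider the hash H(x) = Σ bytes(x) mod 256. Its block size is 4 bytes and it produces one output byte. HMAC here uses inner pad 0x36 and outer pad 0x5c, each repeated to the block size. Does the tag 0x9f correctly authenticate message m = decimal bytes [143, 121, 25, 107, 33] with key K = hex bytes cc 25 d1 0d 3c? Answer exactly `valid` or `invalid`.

invalid

Key hex bytes cc 25 d1 0d 3c is 5 bytes > B = 4, so hash it first: H(key) = 0b, then zero-pad to 4 bytes: K' = 0b 00 00 00.
K' ⊕ ipad = 3d 36 36 36; K' ⊕ opad = 57 5c 5c 5c.
Inner hash: sum = 61+54+54+54+143+121+25+107+33 = 652; mod 256 = 140 → 8c.
Outer hash (recomputed tag): sum = 87+92+92+92+140 = 503; mod 256 = 247 → f7.
Recomputed tag = f7; claimed = 9f → mismatch.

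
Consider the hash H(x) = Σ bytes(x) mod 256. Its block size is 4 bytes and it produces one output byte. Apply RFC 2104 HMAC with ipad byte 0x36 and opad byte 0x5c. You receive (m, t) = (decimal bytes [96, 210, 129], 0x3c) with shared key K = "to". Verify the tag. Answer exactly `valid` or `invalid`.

Key "to" = 74 6f is 2 bytes ≤ B = 4; zero-pad to 4 bytes: K' = 74 6f 00 00.
K' ⊕ ipad = 42 59 36 36; K' ⊕ opad = 28 33 5c 5c.
Inner hash: sum = 66+89+54+54+96+210+129 = 698; mod 256 = 186 → ba.
Outer hash (recomputed tag): sum = 40+51+92+92+186 = 461; mod 256 = 205 → cd.
Recomputed tag = cd; claimed = 3c → mismatch.

invalid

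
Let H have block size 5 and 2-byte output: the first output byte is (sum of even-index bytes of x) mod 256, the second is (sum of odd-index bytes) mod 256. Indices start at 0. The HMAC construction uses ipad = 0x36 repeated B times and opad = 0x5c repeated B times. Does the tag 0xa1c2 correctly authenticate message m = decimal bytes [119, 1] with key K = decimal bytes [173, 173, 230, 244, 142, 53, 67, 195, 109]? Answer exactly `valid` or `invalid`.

Key decimal bytes [173, 173, 230, 244, 142, 53, 67, 195, 109] = ad ad e6 f4 8e 35 43 c3 6d is 9 bytes > B = 5, so hash it first: H(key) = d1 99, then zero-pad to 5 bytes: K' = d1 99 00 00 00.
K' ⊕ ipad = e7 af 36 36 36; K' ⊕ opad = 8d c5 5c 5c 5c.
Inner hash: even-index sum = 340 mod 256 = 84; odd-index sum = 348 mod 256 = 92 → 54 5c.
Outer hash (recomputed tag): even-index sum = 417 mod 256 = 161; odd-index sum = 373 mod 256 = 117 → a1 75.
Recomputed tag = a175; claimed = a1c2 → mismatch.

invalid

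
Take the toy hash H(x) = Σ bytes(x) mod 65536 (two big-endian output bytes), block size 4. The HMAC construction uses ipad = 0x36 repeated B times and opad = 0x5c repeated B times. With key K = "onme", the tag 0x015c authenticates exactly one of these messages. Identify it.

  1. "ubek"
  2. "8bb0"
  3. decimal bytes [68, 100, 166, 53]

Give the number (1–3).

2

Key "onme" = 6f 6e 6d 65 is exactly B = 4 bytes: K' = 6f 6e 6d 65.
K' ⊕ ipad = 59 58 5b 53; K' ⊕ opad = 33 32 31 39.
m1: inner = H(59 58 5b 53 75 62 65 6b) = 03 06; tag = H(33 32 31 39 03 06) = 00d8
m2: inner = H(59 58 5b 53 38 62 62 30) = 02 8b; tag = H(33 32 31 39 02 8b) = 015c ← matches
m3: inner = H(59 58 5b 53 44 64 a6 35) = 02 e2; tag = H(33 32 31 39 02 e2) = 01b3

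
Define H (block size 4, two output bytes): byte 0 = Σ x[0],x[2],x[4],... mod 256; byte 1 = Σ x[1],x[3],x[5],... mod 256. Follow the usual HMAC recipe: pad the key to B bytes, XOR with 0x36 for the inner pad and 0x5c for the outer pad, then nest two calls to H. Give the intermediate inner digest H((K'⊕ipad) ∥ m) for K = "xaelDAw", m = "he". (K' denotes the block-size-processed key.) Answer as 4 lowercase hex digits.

Key "xaelDAw" = 78 61 65 6c 44 41 77 is 7 bytes > B = 4, so hash it first: H(key) = 98 0e, then zero-pad to 4 bytes: K' = 98 0e 00 00.
K' ⊕ ipad = ae 38 36 36.
Inner input = ae 38 36 36 ∥ 68 65.
Inner hash: even-index sum = 332 mod 256 = 76; odd-index sum = 211 mod 256 = 211 → 4c d3.

4cd3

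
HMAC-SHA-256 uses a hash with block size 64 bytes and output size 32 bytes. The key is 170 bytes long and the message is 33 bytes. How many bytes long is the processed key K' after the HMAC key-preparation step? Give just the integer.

Key is 170 > 64 bytes, so it is hashed to 32 bytes then zero-padded to 64: |K'| = 64.

64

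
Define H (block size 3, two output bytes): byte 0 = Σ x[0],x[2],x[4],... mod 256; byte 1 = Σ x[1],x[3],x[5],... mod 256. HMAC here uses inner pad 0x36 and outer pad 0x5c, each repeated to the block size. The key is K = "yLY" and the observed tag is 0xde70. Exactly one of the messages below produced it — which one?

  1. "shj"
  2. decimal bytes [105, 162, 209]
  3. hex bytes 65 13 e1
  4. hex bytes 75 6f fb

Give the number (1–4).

2

Key "yLY" = 79 4c 59 is exactly B = 3 bytes: K' = 79 4c 59.
K' ⊕ ipad = 4f 7a 6f; K' ⊕ opad = 25 10 05.
m1: inner = H(4f 7a 6f 73 68 6a) = 26 57; tag = H(25 10 05 26 57) = 8136
m2: inner = H(4f 7a 6f 69 a2 d1) = 60 b4; tag = H(25 10 05 60 b4) = de70 ← matches
m3: inner = H(4f 7a 6f 65 13 e1) = d1 c0; tag = H(25 10 05 d1 c0) = eae1
m4: inner = H(4f 7a 6f 75 6f fb) = 2d ea; tag = H(25 10 05 2d ea) = 143d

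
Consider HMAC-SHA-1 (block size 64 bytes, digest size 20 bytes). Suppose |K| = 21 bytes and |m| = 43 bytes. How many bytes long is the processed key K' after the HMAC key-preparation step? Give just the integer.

Key is 21 ≤ 64 bytes, zero-padded: |K'| = 64.

64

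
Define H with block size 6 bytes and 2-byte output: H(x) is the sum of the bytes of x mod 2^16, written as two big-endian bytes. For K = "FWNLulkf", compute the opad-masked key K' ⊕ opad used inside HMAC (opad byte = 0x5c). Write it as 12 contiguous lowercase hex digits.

Key "FWNLulkf" = 46 57 4e 4c 75 6c 6b 66 is 8 bytes > B = 6, so hash it first: H(key) = 02 e9, then zero-pad to 6 bytes: K' = 02 e9 00 00 00 00.
XOR each byte with 0x5c: 02⊕5c=5e, e9⊕5c=b5, 00⊕5c=5c, 00⊕5c=5c, 00⊕5c=5c, 00⊕5c=5c.

5eb55c5c5c5c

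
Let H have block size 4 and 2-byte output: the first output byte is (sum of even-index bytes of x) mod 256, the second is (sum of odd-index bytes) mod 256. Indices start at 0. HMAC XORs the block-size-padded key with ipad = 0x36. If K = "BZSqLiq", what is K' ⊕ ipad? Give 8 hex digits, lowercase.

64023636

Key "BZSqLiq" = 42 5a 53 71 4c 69 71 is 7 bytes > B = 4, so hash it first: H(key) = 52 34, then zero-pad to 4 bytes: K' = 52 34 00 00.
XOR each byte with 0x36: 52⊕36=64, 34⊕36=02, 00⊕36=36, 00⊕36=36.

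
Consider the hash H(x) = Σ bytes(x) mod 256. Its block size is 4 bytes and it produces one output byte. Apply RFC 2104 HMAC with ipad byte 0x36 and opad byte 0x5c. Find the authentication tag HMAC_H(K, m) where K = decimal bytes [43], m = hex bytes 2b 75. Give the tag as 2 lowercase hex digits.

ea

Key decimal bytes [43] = 2b is 1 byte ≤ B = 4; zero-pad to 4 bytes: K' = 2b 00 00 00.
K' ⊕ ipad = 1d 36 36 36.  K' ⊕ opad = 77 5c 5c 5c.
Inner input = (K'⊕ipad) ∥ m = 1d 36 36 36 ∥ 2b 75.
Inner hash: sum = 29+54+54+54+43+117 = 351; mod 256 = 95 → 5f.
Outer input = (K'⊕opad) ∥ inner = 77 5c 5c 5c ∥ 5f.
Outer hash (tag): sum = 119+92+92+92+95 = 490; mod 256 = 234 → ea.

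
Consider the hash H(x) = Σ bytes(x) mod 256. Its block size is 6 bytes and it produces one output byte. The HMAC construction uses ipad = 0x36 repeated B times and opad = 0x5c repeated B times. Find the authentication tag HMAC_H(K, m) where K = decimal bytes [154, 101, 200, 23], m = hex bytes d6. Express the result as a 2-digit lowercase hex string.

Key decimal bytes [154, 101, 200, 23] = 9a 65 c8 17 is 4 bytes ≤ B = 6; zero-pad to 6 bytes: K' = 9a 65 c8 17 00 00.
K' ⊕ ipad = ac 53 fe 21 36 36.  K' ⊕ opad = c6 39 94 4b 5c 5c.
Inner input = (K'⊕ipad) ∥ m = ac 53 fe 21 36 36 ∥ d6.
Inner hash: sum = 172+83+254+33+54+54+214 = 864; mod 256 = 96 → 60.
Outer input = (K'⊕opad) ∥ inner = c6 39 94 4b 5c 5c ∥ 60.
Outer hash (tag): sum = 198+57+148+75+92+92+96 = 758; mod 256 = 246 → f6.

f6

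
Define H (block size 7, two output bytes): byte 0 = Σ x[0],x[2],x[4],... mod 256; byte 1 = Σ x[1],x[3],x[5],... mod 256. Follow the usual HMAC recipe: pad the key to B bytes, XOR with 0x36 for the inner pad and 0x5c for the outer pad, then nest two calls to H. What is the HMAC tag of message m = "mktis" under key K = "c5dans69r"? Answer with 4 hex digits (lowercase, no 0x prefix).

Key "c5dans69r" = 63 35 64 61 6e 73 36 39 72 is 9 bytes > B = 7, so hash it first: H(key) = dd 42, then zero-pad to 7 bytes: K' = dd 42 00 00 00 00 00.
K' ⊕ ipad = eb 74 36 36 36 36 36.  K' ⊕ opad = 81 1e 5c 5c 5c 5c 5c.
Inner input = (K'⊕ipad) ∥ m = eb 74 36 36 36 36 36 ∥ 6d 6b 74 69 73.
Inner hash: even-index sum = 609 mod 256 = 97; odd-index sum = 564 mod 256 = 52 → 61 34.
Outer input = (K'⊕opad) ∥ inner = 81 1e 5c 5c 5c 5c 5c ∥ 61 34.
Outer hash (tag): even-index sum = 457 mod 256 = 201; odd-index sum = 311 mod 256 = 55 → c9 37.

c937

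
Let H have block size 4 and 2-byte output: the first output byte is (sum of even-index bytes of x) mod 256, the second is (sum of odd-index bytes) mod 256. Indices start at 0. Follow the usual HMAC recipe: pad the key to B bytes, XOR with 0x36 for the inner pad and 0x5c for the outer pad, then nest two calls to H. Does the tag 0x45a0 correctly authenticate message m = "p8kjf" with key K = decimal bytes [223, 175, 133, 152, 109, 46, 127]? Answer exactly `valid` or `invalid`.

valid

Key decimal bytes [223, 175, 133, 152, 109, 46, 127] = df af 85 98 6d 2e 7f is 7 bytes > B = 4, so hash it first: H(key) = 50 75, then zero-pad to 4 bytes: K' = 50 75 00 00.
K' ⊕ ipad = 66 43 36 36; K' ⊕ opad = 0c 29 5c 5c.
Inner hash: even-index sum = 477 mod 256 = 221; odd-index sum = 283 mod 256 = 27 → dd 1b.
Outer hash (recomputed tag): even-index sum = 325 mod 256 = 69; odd-index sum = 160 mod 256 = 160 → 45 a0.
Recomputed tag = 45a0; claimed = 45a0 → match.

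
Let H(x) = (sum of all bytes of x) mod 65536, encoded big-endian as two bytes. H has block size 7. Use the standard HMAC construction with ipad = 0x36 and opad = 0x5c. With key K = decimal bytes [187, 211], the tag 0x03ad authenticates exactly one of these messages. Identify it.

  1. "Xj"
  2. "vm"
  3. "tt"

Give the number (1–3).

3

Key decimal bytes [187, 211] = bb d3 is 2 bytes ≤ B = 7; zero-pad to 7 bytes: K' = bb d3 00 00 00 00 00.
K' ⊕ ipad = 8d e5 36 36 36 36 36; K' ⊕ opad = e7 8f 5c 5c 5c 5c 5c.
m1: inner = H(8d e5 36 36 36 36 36 58 6a) = 03 42; tag = H(e7 8f 5c 5c 5c 5c 5c 03 42) = 0387
m2: inner = H(8d e5 36 36 36 36 36 76 6d) = 03 63; tag = H(e7 8f 5c 5c 5c 5c 5c 03 63) = 03a8
m3: inner = H(8d e5 36 36 36 36 36 74 74) = 03 68; tag = H(e7 8f 5c 5c 5c 5c 5c 03 68) = 03ad ← matches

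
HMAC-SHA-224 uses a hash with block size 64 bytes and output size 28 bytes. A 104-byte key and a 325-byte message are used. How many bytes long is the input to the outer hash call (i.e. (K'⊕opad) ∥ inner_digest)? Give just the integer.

92

Key is 104 > 64 bytes, so it is hashed to 28 bytes then zero-padded to 64: |K'| = 64.
Outer input = (K'⊕opad) ∥ H(inner) → 64 + 28 = 92 bytes.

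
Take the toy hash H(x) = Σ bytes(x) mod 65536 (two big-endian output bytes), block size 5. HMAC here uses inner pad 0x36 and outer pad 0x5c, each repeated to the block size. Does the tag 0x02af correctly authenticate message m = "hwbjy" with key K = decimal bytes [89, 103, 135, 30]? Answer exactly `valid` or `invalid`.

valid

Key decimal bytes [89, 103, 135, 30] = 59 67 87 1e is 4 bytes ≤ B = 5; zero-pad to 5 bytes: K' = 59 67 87 1e 00.
K' ⊕ ipad = 6f 51 b1 28 36; K' ⊕ opad = 05 3b db 42 5c.
Inner hash: sum = 111+81+177+40+54+104+119+98+106+121 = 1011 → 03 f3.
Outer hash (recomputed tag): sum = 5+59+219+66+92+3+243 = 687 → 02 af.
Recomputed tag = 02af; claimed = 02af → match.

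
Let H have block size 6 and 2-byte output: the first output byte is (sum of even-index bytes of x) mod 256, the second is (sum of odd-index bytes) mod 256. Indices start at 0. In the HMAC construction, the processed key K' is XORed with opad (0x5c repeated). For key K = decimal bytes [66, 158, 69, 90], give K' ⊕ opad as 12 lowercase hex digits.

Key decimal bytes [66, 158, 69, 90] = 42 9e 45 5a is 4 bytes ≤ B = 6; zero-pad to 6 bytes: K' = 42 9e 45 5a 00 00.
XOR each byte with 0x5c: 42⊕5c=1e, 9e⊕5c=c2, 45⊕5c=19, 5a⊕5c=06, 00⊕5c=5c, 00⊕5c=5c.

1ec219065c5c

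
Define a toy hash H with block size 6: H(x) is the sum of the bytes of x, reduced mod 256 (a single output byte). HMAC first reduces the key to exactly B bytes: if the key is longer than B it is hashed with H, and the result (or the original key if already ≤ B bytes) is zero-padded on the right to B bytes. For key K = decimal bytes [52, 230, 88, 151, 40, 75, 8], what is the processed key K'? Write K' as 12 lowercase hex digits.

|K| = 7 > B = 6, so first hash the key.
H(K): sum = 52+230+88+151+40+75+8 = 644; mod 256 = 132 → 84.
Zero-pad H(K) = 84 to 6 bytes: K' = 84 00 00 00 00 00.

840000000000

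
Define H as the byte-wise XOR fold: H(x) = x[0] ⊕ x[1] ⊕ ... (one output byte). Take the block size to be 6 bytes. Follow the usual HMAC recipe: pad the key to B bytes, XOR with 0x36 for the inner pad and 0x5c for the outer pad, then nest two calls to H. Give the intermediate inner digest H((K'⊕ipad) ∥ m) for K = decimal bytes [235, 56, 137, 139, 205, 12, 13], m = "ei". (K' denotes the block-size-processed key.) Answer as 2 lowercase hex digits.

Key decimal bytes [235, 56, 137, 139, 205, 12, 13] = eb 38 89 8b cd 0c 0d is 7 bytes > B = 6, so hash it first: H(key) = 1d, then zero-pad to 6 bytes: K' = 1d 00 00 00 00 00.
K' ⊕ ipad = 2b 36 36 36 36 36.
Inner input = 2b 36 36 36 36 36 ∥ 65 69.
Inner hash: XOR 2b⊕36⊕36⊕36⊕36⊕36⊕65⊕69 = 11.

11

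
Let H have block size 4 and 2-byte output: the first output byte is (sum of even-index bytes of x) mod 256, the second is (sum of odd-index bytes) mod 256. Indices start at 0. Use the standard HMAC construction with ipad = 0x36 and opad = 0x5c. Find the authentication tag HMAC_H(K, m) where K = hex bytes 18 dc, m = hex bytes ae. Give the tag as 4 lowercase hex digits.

Key hex bytes 18 dc is 2 bytes ≤ B = 4; zero-pad to 4 bytes: K' = 18 dc 00 00.
K' ⊕ ipad = 2e ea 36 36.  K' ⊕ opad = 44 80 5c 5c.
Inner input = (K'⊕ipad) ∥ m = 2e ea 36 36 ∥ ae.
Inner hash: even-index sum = 274 mod 256 = 18; odd-index sum = 288 mod 256 = 32 → 12 20.
Outer input = (K'⊕opad) ∥ inner = 44 80 5c 5c ∥ 12 20.
Outer hash (tag): even-index sum = 178 mod 256 = 178; odd-index sum = 252 mod 256 = 252 → b2 fc.

b2fc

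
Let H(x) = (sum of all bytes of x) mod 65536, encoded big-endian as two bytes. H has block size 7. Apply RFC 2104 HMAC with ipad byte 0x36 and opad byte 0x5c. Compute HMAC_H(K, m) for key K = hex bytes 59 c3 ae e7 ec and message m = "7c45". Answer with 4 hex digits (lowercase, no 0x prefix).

03d4

Key hex bytes 59 c3 ae e7 ec is 5 bytes ≤ B = 7; zero-pad to 7 bytes: K' = 59 c3 ae e7 ec 00 00.
K' ⊕ ipad = 6f f5 98 d1 da 36 36.  K' ⊕ opad = 05 9f f2 bb b0 5c 5c.
Inner input = (K'⊕ipad) ∥ m = 6f f5 98 d1 da 36 36 ∥ 37 63 34 35.
Inner hash: sum = 111+245+152+209+218+54+54+55+99+52+53 = 1302 → 05 16.
Outer input = (K'⊕opad) ∥ inner = 05 9f f2 bb b0 5c 5c ∥ 05 16.
Outer hash (tag): sum = 5+159+242+187+176+92+92+5+22 = 980 → 03 d4.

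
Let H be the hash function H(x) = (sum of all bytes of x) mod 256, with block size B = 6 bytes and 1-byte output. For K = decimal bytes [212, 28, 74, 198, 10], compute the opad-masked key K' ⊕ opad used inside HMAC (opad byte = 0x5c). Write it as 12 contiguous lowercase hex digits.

Key decimal bytes [212, 28, 74, 198, 10] = d4 1c 4a c6 0a is 5 bytes ≤ B = 6; zero-pad to 6 bytes: K' = d4 1c 4a c6 0a 00.
XOR each byte with 0x5c: d4⊕5c=88, 1c⊕5c=40, 4a⊕5c=16, c6⊕5c=9a, 0a⊕5c=56, 00⊕5c=5c.

8840169a565c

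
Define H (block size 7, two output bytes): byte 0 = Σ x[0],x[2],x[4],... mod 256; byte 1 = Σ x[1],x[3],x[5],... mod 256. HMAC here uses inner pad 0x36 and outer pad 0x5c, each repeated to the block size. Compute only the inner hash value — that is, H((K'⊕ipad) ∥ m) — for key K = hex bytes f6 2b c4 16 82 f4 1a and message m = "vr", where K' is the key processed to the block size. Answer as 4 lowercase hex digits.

0475

Key hex bytes f6 2b c4 16 82 f4 1a is exactly B = 7 bytes: K' = f6 2b c4 16 82 f4 1a.
K' ⊕ ipad = c0 1d f2 20 b4 c2 2c.
Inner input = c0 1d f2 20 b4 c2 2c ∥ 76 72.
Inner hash: even-index sum = 772 mod 256 = 4; odd-index sum = 373 mod 256 = 117 → 04 75.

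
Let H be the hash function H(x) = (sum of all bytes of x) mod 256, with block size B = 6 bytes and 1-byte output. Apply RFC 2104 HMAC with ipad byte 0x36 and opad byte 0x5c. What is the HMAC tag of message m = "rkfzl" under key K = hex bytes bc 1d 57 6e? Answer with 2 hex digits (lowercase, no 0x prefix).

19

Key hex bytes bc 1d 57 6e is 4 bytes ≤ B = 6; zero-pad to 6 bytes: K' = bc 1d 57 6e 00 00.
K' ⊕ ipad = 8a 2b 61 58 36 36.  K' ⊕ opad = e0 41 0b 32 5c 5c.
Inner input = (K'⊕ipad) ∥ m = 8a 2b 61 58 36 36 ∥ 72 6b 66 7a 6c.
Inner hash: sum = 138+43+97+88+54+54+114+107+102+122+108 = 1027; mod 256 = 3 → 03.
Outer input = (K'⊕opad) ∥ inner = e0 41 0b 32 5c 5c ∥ 03.
Outer hash (tag): sum = 224+65+11+50+92+92+3 = 537; mod 256 = 25 → 19.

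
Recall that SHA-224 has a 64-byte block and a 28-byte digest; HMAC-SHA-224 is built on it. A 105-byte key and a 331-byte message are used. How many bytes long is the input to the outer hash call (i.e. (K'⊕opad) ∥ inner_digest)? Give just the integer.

Key is 105 > 64 bytes, so it is hashed to 28 bytes then zero-padded to 64: |K'| = 64.
Outer input = (K'⊕opad) ∥ H(inner) → 64 + 28 = 92 bytes.

92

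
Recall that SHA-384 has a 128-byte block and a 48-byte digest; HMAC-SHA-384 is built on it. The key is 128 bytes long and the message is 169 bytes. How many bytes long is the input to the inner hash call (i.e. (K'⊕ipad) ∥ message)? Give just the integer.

Key is 128 ≤ 128 bytes, zero-padded: |K'| = 128.
Inner input = (K'⊕ipad) ∥ m → 128 + 169 = 297 bytes.

297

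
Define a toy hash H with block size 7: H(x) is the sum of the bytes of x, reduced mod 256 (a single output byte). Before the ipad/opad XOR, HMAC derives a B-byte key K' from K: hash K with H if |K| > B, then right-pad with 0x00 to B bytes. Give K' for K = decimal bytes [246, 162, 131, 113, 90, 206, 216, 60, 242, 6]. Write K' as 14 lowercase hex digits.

c0000000000000

|K| = 10 > B = 7, so first hash the key.
H(K): sum = 246+162+131+113+90+206+216+60+242+6 = 1472; mod 256 = 192 → c0.
Zero-pad H(K) = c0 to 7 bytes: K' = c0 00 00 00 00 00 00.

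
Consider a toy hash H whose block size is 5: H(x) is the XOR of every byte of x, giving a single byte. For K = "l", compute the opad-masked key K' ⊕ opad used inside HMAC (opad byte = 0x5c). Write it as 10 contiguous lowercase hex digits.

305c5c5c5c

Key "l" = 6c is 1 byte ≤ B = 5; zero-pad to 5 bytes: K' = 6c 00 00 00 00.
XOR each byte with 0x5c: 6c⊕5c=30, 00⊕5c=5c, 00⊕5c=5c, 00⊕5c=5c, 00⊕5c=5c.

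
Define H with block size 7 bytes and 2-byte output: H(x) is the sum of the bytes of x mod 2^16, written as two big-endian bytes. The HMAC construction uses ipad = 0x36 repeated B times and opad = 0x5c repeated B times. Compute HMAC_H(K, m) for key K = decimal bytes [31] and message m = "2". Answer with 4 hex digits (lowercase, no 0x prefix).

030b

Key decimal bytes [31] = 1f is 1 byte ≤ B = 7; zero-pad to 7 bytes: K' = 1f 00 00 00 00 00 00.
K' ⊕ ipad = 29 36 36 36 36 36 36.  K' ⊕ opad = 43 5c 5c 5c 5c 5c 5c.
Inner input = (K'⊕ipad) ∥ m = 29 36 36 36 36 36 36 ∥ 32.
Inner hash: sum = 41+54+54+54+54+54+54+50 = 415 → 01 9f.
Outer input = (K'⊕opad) ∥ inner = 43 5c 5c 5c 5c 5c 5c ∥ 01 9f.
Outer hash (tag): sum = 67+92+92+92+92+92+92+1+159 = 779 → 03 0b.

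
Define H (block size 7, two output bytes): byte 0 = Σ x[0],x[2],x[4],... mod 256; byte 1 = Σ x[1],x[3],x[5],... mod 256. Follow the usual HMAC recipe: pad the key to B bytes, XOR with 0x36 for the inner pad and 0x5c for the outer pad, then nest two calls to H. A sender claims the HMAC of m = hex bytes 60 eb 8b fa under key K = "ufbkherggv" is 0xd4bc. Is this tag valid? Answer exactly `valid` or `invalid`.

Key "ufbkherggv" = 75 66 62 6b 68 65 72 67 67 76 is 10 bytes > B = 7, so hash it first: H(key) = 18 13, then zero-pad to 7 bytes: K' = 18 13 00 00 00 00 00.
K' ⊕ ipad = 2e 25 36 36 36 36 36; K' ⊕ opad = 44 4f 5c 5c 5c 5c 5c.
Inner hash: even-index sum = 693 mod 256 = 181; odd-index sum = 380 mod 256 = 124 → b5 7c.
Outer hash (recomputed tag): even-index sum = 468 mod 256 = 212; odd-index sum = 444 mod 256 = 188 → d4 bc.
Recomputed tag = d4bc; claimed = d4bc → match.

valid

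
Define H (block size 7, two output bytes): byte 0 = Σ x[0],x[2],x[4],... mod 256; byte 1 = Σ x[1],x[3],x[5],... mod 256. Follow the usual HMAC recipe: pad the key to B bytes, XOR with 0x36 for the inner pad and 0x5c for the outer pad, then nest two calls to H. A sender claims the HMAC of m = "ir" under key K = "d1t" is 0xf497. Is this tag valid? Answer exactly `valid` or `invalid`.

Key "d1t" = 64 31 74 is 3 bytes ≤ B = 7; zero-pad to 7 bytes: K' = 64 31 74 00 00 00 00.
K' ⊕ ipad = 52 07 42 36 36 36 36; K' ⊕ opad = 38 6d 28 5c 5c 5c 5c.
Inner hash: even-index sum = 370 mod 256 = 114; odd-index sum = 220 mod 256 = 220 → 72 dc.
Outer hash (recomputed tag): even-index sum = 500 mod 256 = 244; odd-index sum = 407 mod 256 = 151 → f4 97.
Recomputed tag = f497; claimed = f497 → match.

valid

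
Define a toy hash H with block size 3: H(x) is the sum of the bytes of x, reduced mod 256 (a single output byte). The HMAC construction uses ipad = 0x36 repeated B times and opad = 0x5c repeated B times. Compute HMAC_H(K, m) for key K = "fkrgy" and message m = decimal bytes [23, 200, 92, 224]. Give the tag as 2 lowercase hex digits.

Key "fkrgy" = 66 6b 72 67 79 is 5 bytes > B = 3, so hash it first: H(key) = 23, then zero-pad to 3 bytes: K' = 23 00 00.
K' ⊕ ipad = 15 36 36.  K' ⊕ opad = 7f 5c 5c.
Inner input = (K'⊕ipad) ∥ m = 15 36 36 ∥ 17 c8 5c e0.
Inner hash: sum = 21+54+54+23+200+92+224 = 668; mod 256 = 156 → 9c.
Outer input = (K'⊕opad) ∥ inner = 7f 5c 5c ∥ 9c.
Outer hash (tag): sum = 127+92+92+156 = 467; mod 256 = 211 → d3.

d3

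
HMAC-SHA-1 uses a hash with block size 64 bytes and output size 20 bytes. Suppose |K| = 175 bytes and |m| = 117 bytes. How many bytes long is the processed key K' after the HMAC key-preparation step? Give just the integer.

64

Key is 175 > 64 bytes, so it is hashed to 20 bytes then zero-padded to 64: |K'| = 64.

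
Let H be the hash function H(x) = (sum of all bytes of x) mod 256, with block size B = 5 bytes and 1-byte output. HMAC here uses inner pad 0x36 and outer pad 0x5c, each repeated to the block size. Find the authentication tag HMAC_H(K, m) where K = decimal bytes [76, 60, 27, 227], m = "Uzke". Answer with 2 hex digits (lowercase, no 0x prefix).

2d

Key decimal bytes [76, 60, 27, 227] = 4c 3c 1b e3 is 4 bytes ≤ B = 5; zero-pad to 5 bytes: K' = 4c 3c 1b e3 00.
K' ⊕ ipad = 7a 0a 2d d5 36.  K' ⊕ opad = 10 60 47 bf 5c.
Inner input = (K'⊕ipad) ∥ m = 7a 0a 2d d5 36 ∥ 55 7a 6b 65.
Inner hash: sum = 122+10+45+213+54+85+122+107+101 = 859; mod 256 = 91 → 5b.
Outer input = (K'⊕opad) ∥ inner = 10 60 47 bf 5c ∥ 5b.
Outer hash (tag): sum = 16+96+71+191+92+91 = 557; mod 256 = 45 → 2d.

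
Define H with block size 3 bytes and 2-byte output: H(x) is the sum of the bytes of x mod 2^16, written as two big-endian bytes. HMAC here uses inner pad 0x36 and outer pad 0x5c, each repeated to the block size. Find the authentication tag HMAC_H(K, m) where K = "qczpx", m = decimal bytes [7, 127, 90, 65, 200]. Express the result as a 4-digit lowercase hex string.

0179

Key "qczpx" = 71 63 7a 70 78 is 5 bytes > B = 3, so hash it first: H(key) = 02 36, then zero-pad to 3 bytes: K' = 02 36 00.
K' ⊕ ipad = 34 00 36.  K' ⊕ opad = 5e 6a 5c.
Inner input = (K'⊕ipad) ∥ m = 34 00 36 ∥ 07 7f 5a 41 c8.
Inner hash: sum = 52+0+54+7+127+90+65+200 = 595 → 02 53.
Outer input = (K'⊕opad) ∥ inner = 5e 6a 5c ∥ 02 53.
Outer hash (tag): sum = 94+106+92+2+83 = 377 → 01 79.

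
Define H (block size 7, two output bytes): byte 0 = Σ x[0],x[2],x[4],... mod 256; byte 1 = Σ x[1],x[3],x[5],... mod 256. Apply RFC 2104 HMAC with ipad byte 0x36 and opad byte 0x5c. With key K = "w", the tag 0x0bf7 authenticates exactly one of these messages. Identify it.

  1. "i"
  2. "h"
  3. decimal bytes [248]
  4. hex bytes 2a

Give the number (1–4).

4

Key "w" = 77 is 1 byte ≤ B = 7; zero-pad to 7 bytes: K' = 77 00 00 00 00 00 00.
K' ⊕ ipad = 41 36 36 36 36 36 36; K' ⊕ opad = 2b 5c 5c 5c 5c 5c 5c.
m1: inner = H(41 36 36 36 36 36 36 69) = e3 0b; tag = H(2b 5c 5c 5c 5c 5c 5c e3 0b) = 4af7
m2: inner = H(41 36 36 36 36 36 36 68) = e3 0a; tag = H(2b 5c 5c 5c 5c 5c 5c e3 0a) = 49f7
m3: inner = H(41 36 36 36 36 36 36 f8) = e3 9a; tag = H(2b 5c 5c 5c 5c 5c 5c e3 9a) = d9f7
m4: inner = H(41 36 36 36 36 36 36 2a) = e3 cc; tag = H(2b 5c 5c 5c 5c 5c 5c e3 cc) = 0bf7 ← matches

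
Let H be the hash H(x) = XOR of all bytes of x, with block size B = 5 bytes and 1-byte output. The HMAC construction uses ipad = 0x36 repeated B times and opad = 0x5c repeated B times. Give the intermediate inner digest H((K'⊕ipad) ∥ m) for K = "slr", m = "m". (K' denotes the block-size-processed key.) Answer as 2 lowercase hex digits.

36

Key "slr" = 73 6c 72 is 3 bytes ≤ B = 5; zero-pad to 5 bytes: K' = 73 6c 72 00 00.
K' ⊕ ipad = 45 5a 44 36 36.
Inner input = 45 5a 44 36 36 ∥ 6d.
Inner hash: XOR 45⊕5a⊕44⊕36⊕36⊕6d = 36.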